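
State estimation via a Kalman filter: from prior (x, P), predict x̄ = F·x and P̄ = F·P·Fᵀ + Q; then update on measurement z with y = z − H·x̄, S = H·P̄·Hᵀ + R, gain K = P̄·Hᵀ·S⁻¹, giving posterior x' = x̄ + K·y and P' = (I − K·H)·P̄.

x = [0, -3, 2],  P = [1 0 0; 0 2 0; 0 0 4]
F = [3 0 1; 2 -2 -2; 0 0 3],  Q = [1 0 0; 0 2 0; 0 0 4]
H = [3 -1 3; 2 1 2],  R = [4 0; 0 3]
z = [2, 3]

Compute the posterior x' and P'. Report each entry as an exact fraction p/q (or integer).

x̄ = F·x = [2, 2, 6]
P̄ = F·P·Fᵀ + Q = [14 -2 12; -2 30 -24; 12 -24 40]
y = z − H·x̄ = [-20, -15]
S = H·P̄·Hᵀ + R = [892 412; 412 241]
K = P̄·Hᵀ·S⁻¹ = [-110/3769 970/3769; -4241/11307 6218/11307; 2605/11307 -700/11307]
x' = x̄ + K·y = [-4812/3769, 14164/11307, 26242/11307]
P' = (I − K·H)·P̄ = [13066/3769 1922/3769 -12572/3769; 1922/3769 17978/11307 -5428/11307; -12572/3769 -5428/11307 39380/11307]

x' = [-4812/3769, 14164/11307, 26242/11307]
P' = [13066/3769 1922/3769 -12572/3769; 1922/3769 17978/11307 -5428/11307; -12572/3769 -5428/11307 39380/11307]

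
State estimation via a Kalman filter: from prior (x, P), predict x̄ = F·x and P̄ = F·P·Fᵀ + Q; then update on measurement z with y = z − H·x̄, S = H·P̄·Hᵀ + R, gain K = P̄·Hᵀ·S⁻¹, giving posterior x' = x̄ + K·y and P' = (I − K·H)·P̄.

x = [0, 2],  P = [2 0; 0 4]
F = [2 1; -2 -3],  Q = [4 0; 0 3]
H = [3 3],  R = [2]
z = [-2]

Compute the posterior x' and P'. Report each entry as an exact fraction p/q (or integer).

x' = [298/209, -444/209]
P' = [3200/209 -3208/209; -3208/209 3262/209]

x̄ = F·x = [2, -6]
P̄ = F·P·Fᵀ + Q = [16 -20; -20 47]
y = z − H·x̄ = [10]
S = H·P̄·Hᵀ + R = [209]
K = P̄·Hᵀ·S⁻¹ = [-12/209; 81/209]
x' = x̄ + K·y = [298/209, -444/209]
P' = (I − K·H)·P̄ = [3200/209 -3208/209; -3208/209 3262/209]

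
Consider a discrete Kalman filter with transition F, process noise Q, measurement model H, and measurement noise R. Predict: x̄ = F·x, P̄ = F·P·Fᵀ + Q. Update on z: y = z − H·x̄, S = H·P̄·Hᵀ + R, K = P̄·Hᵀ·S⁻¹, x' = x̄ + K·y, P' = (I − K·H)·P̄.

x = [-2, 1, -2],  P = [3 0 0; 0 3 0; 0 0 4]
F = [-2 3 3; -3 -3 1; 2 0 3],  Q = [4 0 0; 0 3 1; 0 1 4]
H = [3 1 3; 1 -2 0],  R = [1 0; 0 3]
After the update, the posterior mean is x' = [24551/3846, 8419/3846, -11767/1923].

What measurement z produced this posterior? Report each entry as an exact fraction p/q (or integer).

z = [3, 2]

x̄ = F·x = [1, 1, -10]
P̄ = F·P·Fᵀ + Q = [79 3 24; 3 61 -5; 24 -5 52]
S = H·P̄·Hᵀ + R = [1661 202; 202 314]
K = P̄·Hᵀ·S⁻¹ = [41611/240375 58229/480750; 20654/240375 -208769/480750; 31577/240375 5714/240375]
x' − x̄ = [20705/3846, 4573/3846, 7463/1923] = K·y
y = (KᵀK)⁻¹·Kᵀ·(x' − x̄) = [29, 3]
z = y + H·x̄ = [29, 3] + [-26, -1] = [3, 2]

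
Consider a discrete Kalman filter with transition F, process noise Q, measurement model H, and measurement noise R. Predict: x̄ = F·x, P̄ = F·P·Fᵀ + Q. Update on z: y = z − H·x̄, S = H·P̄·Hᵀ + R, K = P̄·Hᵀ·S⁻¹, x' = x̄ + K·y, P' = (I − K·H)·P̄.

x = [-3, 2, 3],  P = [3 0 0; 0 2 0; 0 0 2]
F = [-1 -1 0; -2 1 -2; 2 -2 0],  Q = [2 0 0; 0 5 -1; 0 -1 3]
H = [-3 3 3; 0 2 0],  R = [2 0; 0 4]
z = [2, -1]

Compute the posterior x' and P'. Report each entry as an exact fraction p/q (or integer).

x' = [-12153/4520, -2611/9040, -16811/9040]
P' = [5103/1130 481/2260 9561/2260; 481/2260 4347/4520 -3373/4520; 9561/2260 -3373/4520 23147/4520]

x̄ = F·x = [1, 2, -10]
P̄ = F·P·Fᵀ + Q = [7 4 -2; 4 27 -17; -2 -17 23]
y = z − H·x̄ = [29, -5]
S = H·P̄·Hᵀ + R = [173 36; 36 112]
K = P̄·Hᵀ·S⁻¹ = [-123/1130 481/4520; 9/2260 4347/9040; 489/2260 -3373/9040]
x' = x̄ + K·y = [-12153/4520, -2611/9040, -16811/9040]
P' = (I − K·H)·P̄ = [5103/1130 481/2260 9561/2260; 481/2260 4347/4520 -3373/4520; 9561/2260 -3373/4520 23147/4520]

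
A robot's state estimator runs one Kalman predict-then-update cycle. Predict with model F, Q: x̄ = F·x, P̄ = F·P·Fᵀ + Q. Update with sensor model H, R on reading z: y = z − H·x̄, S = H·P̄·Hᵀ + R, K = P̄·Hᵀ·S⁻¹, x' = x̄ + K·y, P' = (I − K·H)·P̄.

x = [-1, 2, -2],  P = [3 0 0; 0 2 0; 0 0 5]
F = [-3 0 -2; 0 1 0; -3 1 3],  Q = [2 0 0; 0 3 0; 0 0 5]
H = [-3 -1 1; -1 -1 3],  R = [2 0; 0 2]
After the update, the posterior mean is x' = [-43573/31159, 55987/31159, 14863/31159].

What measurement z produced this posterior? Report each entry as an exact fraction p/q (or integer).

z = [3, 1]

x̄ = F·x = [7, 2, -1]
P̄ = F·P·Fᵀ + Q = [49 0 -3; 0 5 2; -3 2 79]
S = H·P̄·Hᵀ + R = [541 411; 411 773]
K = P̄·Hᵀ·S⁻¹ = [-11514/31159 3784/31159; -1365/124636 887/124636; -7835/62318 23353/62318]
x' − x̄ = [-261686/31159, -6331/31159, 46022/31159] = K·y
y = (KᵀK)⁻¹·Kᵀ·(x' − x̄) = [27, 13]
z = y + H·x̄ = [27, 13] + [-24, -12] = [3, 1]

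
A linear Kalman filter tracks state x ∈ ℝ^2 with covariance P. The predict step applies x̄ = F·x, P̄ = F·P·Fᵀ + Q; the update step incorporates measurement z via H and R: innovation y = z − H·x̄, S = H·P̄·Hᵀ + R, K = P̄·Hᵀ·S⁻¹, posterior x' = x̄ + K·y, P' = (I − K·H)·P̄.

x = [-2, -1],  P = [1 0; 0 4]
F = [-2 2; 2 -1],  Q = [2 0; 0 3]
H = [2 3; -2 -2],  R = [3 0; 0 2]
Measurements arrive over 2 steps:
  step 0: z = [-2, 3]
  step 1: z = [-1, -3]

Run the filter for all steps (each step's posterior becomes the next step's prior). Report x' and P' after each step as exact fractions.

step 0: x' = [-1, -1/4], P' = [192/37 -303/74; -303/74 1013/296]
step 1: x' = [1042034/201791, -760026/201791], P' = [1361022/201791 -1085982/201791; -1085982/201791 905059/201791]

step 0: x̄ = F·x = [2, -3]
step 0: P̄ = F·P·Fᵀ + Q = [22 -12; -12 11]
step 0: y = z − H·x̄ = [3, 1]
step 0: S = H·P̄·Hᵀ + R = [46 -34; -34 38]
step 0: K = P̄·Hᵀ·S⁻¹ = [-47/74 -81/74; 205/296 199/296]
step 0: x' = x̄ + K·y = [-1, -1/4]
step 0: P' = (I − K·H)·P̄ = [192/37 -303/74; -303/74 1013/296]
step 1: x̄ = F·x = [3/2, -7/4]
step 1: P̄ = F·P·Fᵀ + Q = [5121/74 -7721/148; -7721/148 12893/296]
step 1: y = z − H·x̄ = [5/4, -7/2]
step 1: S = H·P̄·Hᵀ + R = [13557/296 -2437/148; -2437/148 2641/74]
step 1: K = P̄·Hᵀ·S⁻¹ = [-178634/201791 -275040/201791; 181071/201791 180923/201791]
step 1: x' = x̄ + K·y = [1042034/201791, -760026/201791]
step 1: P' = (I − K·H)·P̄ = [1361022/201791 -1085982/201791; -1085982/201791 905059/201791]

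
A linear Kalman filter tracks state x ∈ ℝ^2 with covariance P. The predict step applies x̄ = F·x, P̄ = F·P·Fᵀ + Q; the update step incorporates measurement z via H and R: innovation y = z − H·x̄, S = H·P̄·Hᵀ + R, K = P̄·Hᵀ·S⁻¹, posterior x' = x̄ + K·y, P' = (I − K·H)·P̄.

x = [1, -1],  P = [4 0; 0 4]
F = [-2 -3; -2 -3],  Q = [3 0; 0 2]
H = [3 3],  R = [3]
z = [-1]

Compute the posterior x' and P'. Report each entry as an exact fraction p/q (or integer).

x' = [-109/640, -51/320]
P' = [853/640 -373/320; -373/320 213/160]

x̄ = F·x = [1, 1]
P̄ = F·P·Fᵀ + Q = [55 52; 52 54]
y = z − H·x̄ = [-7]
S = H·P̄·Hᵀ + R = [1920]
K = P̄·Hᵀ·S⁻¹ = [107/640; 53/320]
x' = x̄ + K·y = [-109/640, -51/320]
P' = (I − K·H)·P̄ = [853/640 -373/320; -373/320 213/160]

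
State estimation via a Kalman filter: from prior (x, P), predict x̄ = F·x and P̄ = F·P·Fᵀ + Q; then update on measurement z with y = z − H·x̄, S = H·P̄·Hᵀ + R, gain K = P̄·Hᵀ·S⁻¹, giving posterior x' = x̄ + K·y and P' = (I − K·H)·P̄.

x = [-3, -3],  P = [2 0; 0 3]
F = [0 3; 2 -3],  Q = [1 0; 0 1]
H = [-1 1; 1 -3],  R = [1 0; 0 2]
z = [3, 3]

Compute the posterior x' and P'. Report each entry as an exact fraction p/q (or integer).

x̄ = F·x = [-9, 3]
P̄ = F·P·Fᵀ + Q = [28 -27; -27 36]
y = z − H·x̄ = [-9, 21]
S = H·P̄·Hᵀ + R = [119 -244; -244 516]
K = P̄·Hᵀ·S⁻¹ = [-446/467 -449/1868; -108/467 -693/1868]
x' = x̄ + K·y = [-10185/1868, -5061/1868]
P' = (I − K·H)·P̄ = [3125/1868 1341/1868; 1341/1868 909/1868]

x' = [-10185/1868, -5061/1868]
P' = [3125/1868 1341/1868; 1341/1868 909/1868]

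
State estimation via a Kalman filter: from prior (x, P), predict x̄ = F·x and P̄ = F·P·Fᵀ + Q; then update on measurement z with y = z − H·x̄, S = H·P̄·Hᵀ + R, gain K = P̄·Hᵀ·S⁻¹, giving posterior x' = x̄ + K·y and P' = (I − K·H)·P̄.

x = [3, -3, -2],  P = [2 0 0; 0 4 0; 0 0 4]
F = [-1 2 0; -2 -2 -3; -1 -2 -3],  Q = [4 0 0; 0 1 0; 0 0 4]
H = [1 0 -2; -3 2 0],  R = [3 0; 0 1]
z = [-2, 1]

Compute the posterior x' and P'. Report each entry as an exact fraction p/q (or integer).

x̄ = F·x = [-9, 6, 9]
P̄ = F·P·Fᵀ + Q = [22 -12 -14; -12 61 56; -14 56 58]
y = z − H·x̄ = [25, -38]
S = H·P̄·Hᵀ + R = [313 -398; -398 587]
K = P̄·Hᵀ·S⁻¹ = [-6470/25327 -8270/25327; -9904/25327 102/25327; -15018/25327 -3538/25327]
x' = x̄ + K·y = [-75433/25327, -99514/25327, -13063/25327]
P' = (I − K·H)·P̄ = [136394/25327 200456/25327 77902/25327; 200456/25327 300735/25327 115084/25327; 77902/25327 115084/25327 61478/25327]

x' = [-75433/25327, -99514/25327, -13063/25327]
P' = [136394/25327 200456/25327 77902/25327; 200456/25327 300735/25327 115084/25327; 77902/25327 115084/25327 61478/25327]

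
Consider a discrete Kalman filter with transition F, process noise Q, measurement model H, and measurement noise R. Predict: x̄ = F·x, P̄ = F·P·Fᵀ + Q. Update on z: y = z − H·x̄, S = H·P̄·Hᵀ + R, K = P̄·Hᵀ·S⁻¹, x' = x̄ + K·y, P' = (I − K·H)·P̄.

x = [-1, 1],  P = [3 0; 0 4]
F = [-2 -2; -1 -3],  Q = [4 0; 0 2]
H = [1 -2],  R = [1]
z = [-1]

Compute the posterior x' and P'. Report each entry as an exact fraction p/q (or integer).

x' = [20/11, 106/77]
P' = [240/11 122/11; 122/11 453/77]

x̄ = F·x = [0, -2]
P̄ = F·P·Fᵀ + Q = [32 30; 30 41]
y = z − H·x̄ = [-5]
S = H·P̄·Hᵀ + R = [77]
K = P̄·Hᵀ·S⁻¹ = [-4/11; -52/77]
x' = x̄ + K·y = [20/11, 106/77]
P' = (I − K·H)·P̄ = [240/11 122/11; 122/11 453/77]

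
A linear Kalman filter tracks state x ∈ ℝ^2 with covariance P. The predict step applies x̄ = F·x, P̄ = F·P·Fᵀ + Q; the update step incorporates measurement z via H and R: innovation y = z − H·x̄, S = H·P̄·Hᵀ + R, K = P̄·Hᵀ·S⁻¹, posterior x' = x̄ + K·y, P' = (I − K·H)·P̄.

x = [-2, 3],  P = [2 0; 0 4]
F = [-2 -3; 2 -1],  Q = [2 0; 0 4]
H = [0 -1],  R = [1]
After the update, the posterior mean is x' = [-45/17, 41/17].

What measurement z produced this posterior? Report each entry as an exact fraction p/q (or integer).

z = [-3]

x̄ = F·x = [-5, -7]
P̄ = F·P·Fᵀ + Q = [46 4; 4 16]
S = H·P̄·Hᵀ + R = [17]
K = P̄·Hᵀ·S⁻¹ = [-4/17; -16/17]
x' − x̄ = [40/17, 160/17] = K·y
y = (KᵀK)⁻¹·Kᵀ·(x' − x̄) = [-10]
z = y + H·x̄ = [-10] + [7] = [-3]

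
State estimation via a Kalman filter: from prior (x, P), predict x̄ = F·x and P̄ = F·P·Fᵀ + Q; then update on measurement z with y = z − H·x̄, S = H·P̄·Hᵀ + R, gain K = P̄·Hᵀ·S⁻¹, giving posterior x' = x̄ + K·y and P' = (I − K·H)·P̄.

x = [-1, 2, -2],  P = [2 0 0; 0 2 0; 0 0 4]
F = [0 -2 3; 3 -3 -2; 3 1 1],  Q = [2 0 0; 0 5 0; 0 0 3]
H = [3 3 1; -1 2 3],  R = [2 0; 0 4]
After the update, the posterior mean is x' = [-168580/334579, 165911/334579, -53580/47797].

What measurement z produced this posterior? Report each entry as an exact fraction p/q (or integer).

x̄ = F·x = [-10, -5, -3]
P̄ = F·P·Fᵀ + Q = [46 -12 8; -12 57 4; 8 4 27]
S = H·P̄·Hᵀ + R = [812 357; 357 569]
K = P̄·Hᵀ·S⁻¹ = [79012/334579 -10946/47797; 29825/334579 8919/47797; 990/47797 6183/47797]
x' − x̄ = [3177210/334579, 1838806/334579, 89811/47797] = K·y
y = (KᵀK)⁻¹·Kᵀ·(x' − x̄) = [47, 7]
z = y + H·x̄ = [47, 7] + [-48, -9] = [-1, -2]

z = [-1, -2]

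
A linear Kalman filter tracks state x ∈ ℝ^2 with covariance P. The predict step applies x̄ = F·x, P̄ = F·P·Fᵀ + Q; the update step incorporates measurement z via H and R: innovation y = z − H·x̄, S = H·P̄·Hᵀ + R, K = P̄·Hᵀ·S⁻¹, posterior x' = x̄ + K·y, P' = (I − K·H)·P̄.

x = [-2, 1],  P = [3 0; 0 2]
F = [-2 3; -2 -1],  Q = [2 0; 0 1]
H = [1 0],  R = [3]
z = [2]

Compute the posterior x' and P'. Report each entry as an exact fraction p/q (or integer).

x' = [17/7, 15/7]
P' = [96/35 18/35; 18/35 489/35]

x̄ = F·x = [7, 3]
P̄ = F·P·Fᵀ + Q = [32 6; 6 15]
y = z − H·x̄ = [-5]
S = H·P̄·Hᵀ + R = [35]
K = P̄·Hᵀ·S⁻¹ = [32/35; 6/35]
x' = x̄ + K·y = [17/7, 15/7]
P' = (I − K·H)·P̄ = [96/35 18/35; 18/35 489/35]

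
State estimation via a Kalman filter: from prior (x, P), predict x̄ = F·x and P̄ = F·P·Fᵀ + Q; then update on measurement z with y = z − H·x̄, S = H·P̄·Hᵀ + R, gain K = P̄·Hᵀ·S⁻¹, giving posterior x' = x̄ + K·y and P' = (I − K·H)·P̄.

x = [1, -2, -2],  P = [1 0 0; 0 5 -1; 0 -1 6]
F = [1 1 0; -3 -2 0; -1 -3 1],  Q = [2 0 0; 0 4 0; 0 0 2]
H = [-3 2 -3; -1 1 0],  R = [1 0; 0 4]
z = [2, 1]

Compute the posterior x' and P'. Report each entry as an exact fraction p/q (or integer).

x̄ = F·x = [-1, 1, 3]
P̄ = F·P·Fᵀ + Q = [8 -13 -17; -13 33 35; -17 35 60]
y = z − H·x̄ = [6, -1]
S = H·P̄·Hᵀ + R = [175 -1; -1 71]
K = P̄·Hᵀ·S⁻¹ = [25/6212 -1837/6212; 23/6212 4025/6212; -4137/12424 9041/12424]
x' = x̄ + K·y = [-4225/6212, 2325/6212, 3409/12424]
P' = (I − K·H)·P̄ = [5547/3106 1873/3106 -8605/6212; 1873/3106 9923/3106 9477/6212; -8605/6212 9477/6212 31225/12424]

x' = [-4225/6212, 2325/6212, 3409/12424]
P' = [5547/3106 1873/3106 -8605/6212; 1873/3106 9923/3106 9477/6212; -8605/6212 9477/6212 31225/12424]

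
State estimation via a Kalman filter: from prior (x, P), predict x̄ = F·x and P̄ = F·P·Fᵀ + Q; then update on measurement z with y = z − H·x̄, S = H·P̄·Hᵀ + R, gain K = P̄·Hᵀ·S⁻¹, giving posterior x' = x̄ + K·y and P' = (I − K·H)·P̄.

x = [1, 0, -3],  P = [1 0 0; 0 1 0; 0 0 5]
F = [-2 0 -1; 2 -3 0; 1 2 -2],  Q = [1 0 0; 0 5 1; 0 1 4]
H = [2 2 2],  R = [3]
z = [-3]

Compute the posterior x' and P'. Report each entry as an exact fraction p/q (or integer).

x̄ = F·x = [1, 2, 7]
P̄ = F·P·Fᵀ + Q = [10 -4 8; -4 18 -3; 8 -3 29]
y = z − H·x̄ = [-23]
S = H·P̄·Hᵀ + R = [239]
K = P̄·Hᵀ·S⁻¹ = [28/239; 22/239; 68/239]
x' = x̄ + K·y = [-405/239, -28/239, 109/239]
P' = (I − K·H)·P̄ = [1606/239 -1572/239 8/239; -1572/239 3818/239 -2213/239; 8/239 -2213/239 2307/239]

x' = [-405/239, -28/239, 109/239]
P' = [1606/239 -1572/239 8/239; -1572/239 3818/239 -2213/239; 8/239 -2213/239 2307/239]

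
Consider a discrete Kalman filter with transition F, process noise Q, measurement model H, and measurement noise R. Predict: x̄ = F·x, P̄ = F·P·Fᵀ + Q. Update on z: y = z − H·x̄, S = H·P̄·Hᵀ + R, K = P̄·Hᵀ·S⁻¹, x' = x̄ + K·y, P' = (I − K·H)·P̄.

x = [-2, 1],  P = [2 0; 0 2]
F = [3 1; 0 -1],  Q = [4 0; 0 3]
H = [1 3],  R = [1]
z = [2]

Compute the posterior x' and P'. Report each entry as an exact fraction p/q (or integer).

x̄ = F·x = [-5, -1]
P̄ = F·P·Fᵀ + Q = [24 -2; -2 5]
y = z − H·x̄ = [10]
S = H·P̄·Hᵀ + R = [58]
K = P̄·Hᵀ·S⁻¹ = [9/29; 13/58]
x' = x̄ + K·y = [-55/29, 36/29]
P' = (I − K·H)·P̄ = [534/29 -175/29; -175/29 121/58]

x' = [-55/29, 36/29]
P' = [534/29 -175/29; -175/29 121/58]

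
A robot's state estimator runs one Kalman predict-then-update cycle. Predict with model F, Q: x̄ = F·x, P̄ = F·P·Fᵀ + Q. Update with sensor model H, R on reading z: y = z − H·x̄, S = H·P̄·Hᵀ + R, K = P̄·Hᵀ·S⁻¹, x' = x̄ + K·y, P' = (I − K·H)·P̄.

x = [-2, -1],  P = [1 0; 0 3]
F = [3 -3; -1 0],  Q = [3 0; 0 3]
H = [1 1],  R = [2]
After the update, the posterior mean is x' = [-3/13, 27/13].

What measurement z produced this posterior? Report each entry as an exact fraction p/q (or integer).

z = [2]

x̄ = F·x = [-3, 2]
P̄ = F·P·Fᵀ + Q = [39 -3; -3 4]
S = H·P̄·Hᵀ + R = [39]
K = P̄·Hᵀ·S⁻¹ = [12/13; 1/39]
x' − x̄ = [36/13, 1/13] = K·y
y = (KᵀK)⁻¹·Kᵀ·(x' − x̄) = [3]
z = y + H·x̄ = [3] + [-1] = [2]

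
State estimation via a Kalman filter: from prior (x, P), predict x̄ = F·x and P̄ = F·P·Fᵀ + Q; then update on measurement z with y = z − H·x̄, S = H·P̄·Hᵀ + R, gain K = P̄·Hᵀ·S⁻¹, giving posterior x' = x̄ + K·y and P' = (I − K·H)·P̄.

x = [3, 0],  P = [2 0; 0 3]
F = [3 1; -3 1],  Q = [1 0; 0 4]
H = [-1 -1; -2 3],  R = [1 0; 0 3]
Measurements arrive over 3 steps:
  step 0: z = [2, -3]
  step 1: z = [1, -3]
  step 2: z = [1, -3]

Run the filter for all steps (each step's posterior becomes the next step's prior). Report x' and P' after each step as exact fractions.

step 0: x̄ = F·x = [9, -9]
step 0: P̄ = F·P·Fᵀ + Q = [22 -15; -15 25]
step 0: y = z − H·x̄ = [2, 42]
step 0: S = H·P̄·Hᵀ + R = [18 -16; -16 496]
step 0: K = P̄·Hᵀ·S⁻¹ = [-153/271 -857/4336; -205/542 865/4336]
step 0: x' = x̄ + K·y = [-933/2168, -2987/2168]
step 0: P' = (I − K·H)·P̄ = [1983/4336 465/4336; 465/4336 1175/4336]
step 1: x̄ = F·x = [-2893/1084, -47/542]
step 1: P̄ = F·P·Fᵀ + Q = [6537/1084 -1042/271; -1042/271 4197/542]
step 1: y = z − H·x̄ = [-1903/1084, -2189/271]
step 1: S = H·P̄·Hᵀ + R = [7679/1084 -1985/271; -1985/271 77481/542]
step 1: K = P̄·Hᵀ·S⁻¹ = [-1052019/2079169 -397091/2079169; -717226/2079169 412971/2079169]
step 1: x' = x̄ + K·y = [-494571/2079169, -2256951/2079169]
step 1: P' = (I − K·H)·P̄ = [869466/2079169 182553/2079169; 182553/2079169 534673/2079169]
step 2: x̄ = F·x = [-3740664/2079169, -773238/2079169]
step 2: P̄ = F·P·Fᵀ + Q = [11534354/2079169 -7290521/2079169; -7290521/2079169 15581225/2079169]
step 2: y = z − H·x̄ = [-2434733/2079169, -11399121/2079169]
step 2: S = H·P̄·Hᵀ + R = [14613706/2079169 -16384446/2079169; -16384446/2079169 280092200/2079169]
step 2: K = P̄·Hᵀ·S⁻¹ = [-462921957/919774918 -87327769/459887459; -316806861/919774918 182847761/919774918]
step 2: x' = x̄ + K·y = [-155137917/919774918, -486773454/459887459]
step 2: P' = (I − K·H)·P̄ = [382546497/919774918 40187730/459887459; 40187730/459887459 236431401/919774918]

step 0: x' = [-933/2168, -2987/2168], P' = [1983/4336 465/4336; 465/4336 1175/4336]
step 1: x' = [-494571/2079169, -2256951/2079169], P' = [869466/2079169 182553/2079169; 182553/2079169 534673/2079169]
step 2: x' = [-155137917/919774918, -486773454/459887459], P' = [382546497/919774918 40187730/459887459; 40187730/459887459 236431401/919774918]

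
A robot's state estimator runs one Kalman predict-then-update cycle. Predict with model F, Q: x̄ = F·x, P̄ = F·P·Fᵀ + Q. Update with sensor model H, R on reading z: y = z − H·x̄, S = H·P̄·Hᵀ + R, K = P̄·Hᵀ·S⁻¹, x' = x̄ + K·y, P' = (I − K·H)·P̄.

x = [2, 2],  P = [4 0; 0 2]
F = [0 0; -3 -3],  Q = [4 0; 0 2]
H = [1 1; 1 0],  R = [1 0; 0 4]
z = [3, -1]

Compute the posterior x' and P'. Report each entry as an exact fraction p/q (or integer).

x̄ = F·x = [0, -12]
P̄ = F·P·Fᵀ + Q = [4 0; 0 56]
y = z − H·x̄ = [15, -1]
S = H·P̄·Hᵀ + R = [61 4; 4 8]
K = P̄·Hᵀ·S⁻¹ = [2/59 57/118; 56/59 -28/59]
x' = x̄ + K·y = [3/118, 160/59]
P' = (I − K·H)·P̄ = [114/59 -112/59; -112/59 168/59]

x' = [3/118, 160/59]
P' = [114/59 -112/59; -112/59 168/59]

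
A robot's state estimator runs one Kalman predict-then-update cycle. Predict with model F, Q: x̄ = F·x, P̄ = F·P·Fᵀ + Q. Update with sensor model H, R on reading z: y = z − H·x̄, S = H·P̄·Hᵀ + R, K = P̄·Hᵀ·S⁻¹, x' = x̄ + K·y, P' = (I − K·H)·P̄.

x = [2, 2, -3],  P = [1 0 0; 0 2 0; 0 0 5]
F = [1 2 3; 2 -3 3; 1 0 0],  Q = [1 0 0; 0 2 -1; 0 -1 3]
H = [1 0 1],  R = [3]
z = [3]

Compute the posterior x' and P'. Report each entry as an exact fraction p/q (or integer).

x̄ = F·x = [-3, -11, 2]
P̄ = F·P·Fᵀ + Q = [55 35 1; 35 69 1; 1 1 4]
y = z − H·x̄ = [4]
S = H·P̄·Hᵀ + R = [64]
K = P̄·Hᵀ·S⁻¹ = [7/8; 9/16; 5/64]
x' = x̄ + K·y = [1/2, -35/4, 37/16]
P' = (I − K·H)·P̄ = [6 7/2 -27/8; 7/2 195/4 -29/16; -27/8 -29/16 231/64]

x' = [1/2, -35/4, 37/16]
P' = [6 7/2 -27/8; 7/2 195/4 -29/16; -27/8 -29/16 231/64]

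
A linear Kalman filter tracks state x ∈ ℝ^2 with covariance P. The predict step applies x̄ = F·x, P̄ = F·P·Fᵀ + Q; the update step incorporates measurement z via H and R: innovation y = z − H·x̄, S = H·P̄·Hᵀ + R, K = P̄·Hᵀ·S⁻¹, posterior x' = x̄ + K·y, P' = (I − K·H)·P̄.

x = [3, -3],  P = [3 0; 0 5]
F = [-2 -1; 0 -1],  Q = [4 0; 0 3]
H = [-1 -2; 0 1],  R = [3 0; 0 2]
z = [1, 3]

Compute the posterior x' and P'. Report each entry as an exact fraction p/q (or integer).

x' = [-1777/319, 789/319]
P' = [1699/319 -542/319; -542/319 334/319]

x̄ = F·x = [-3, 3]
P̄ = F·P·Fᵀ + Q = [21 5; 5 8]
y = z − H·x̄ = [4, 0]
S = H·P̄·Hᵀ + R = [76 -21; -21 10]
K = P̄·Hᵀ·S⁻¹ = [-205/319 -271/319; -42/319 167/319]
x' = x̄ + K·y = [-1777/319, 789/319]
P' = (I − K·H)·P̄ = [1699/319 -542/319; -542/319 334/319]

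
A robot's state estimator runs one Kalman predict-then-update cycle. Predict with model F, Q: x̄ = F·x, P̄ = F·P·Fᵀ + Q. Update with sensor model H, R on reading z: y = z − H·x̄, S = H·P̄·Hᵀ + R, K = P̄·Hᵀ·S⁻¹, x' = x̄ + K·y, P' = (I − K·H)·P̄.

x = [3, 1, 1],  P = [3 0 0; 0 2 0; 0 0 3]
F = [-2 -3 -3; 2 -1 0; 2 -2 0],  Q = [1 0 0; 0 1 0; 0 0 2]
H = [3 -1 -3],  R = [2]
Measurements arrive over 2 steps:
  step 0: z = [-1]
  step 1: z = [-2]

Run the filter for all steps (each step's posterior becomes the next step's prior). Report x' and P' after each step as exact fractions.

step 0: x' = [-1068/869, 133/869, -788/869], P' = [18002/869 9366/869 14760/869; 9366/869 6474/869 7262/869; 14760/869 7262/869 12394/869]
step 1: x' = [-5757587/2272430, -1883481/2272430, -1809363/1136215], P' = [104174819/9089720 37899017/9089720 44958831/4544860; 37899017/9089720 25745051/9089720 14858213/4544860; 44958831/4544860 14858213/4544860 20068639/2272430]

step 0: x̄ = F·x = [-12, 5, 4]
step 0: P̄ = F·P·Fᵀ + Q = [58 -6 0; -6 15 16; 0 16 22]
step 0: y = z − H·x̄ = [52]
step 0: S = H·P̄·Hᵀ + R = [869]
step 0: K = P̄·Hᵀ·S⁻¹ = [180/869; -81/869; -82/869]
step 0: x' = x̄ + K·y = [-1068/869, 133/869, -788/869]
step 0: P' = (I − K·H)·P̄ = [18002/869 9366/869 14760/869; 9366/869 6474/869 7262/869; 14760/869 7262/869 12394/869]
step 1: x̄ = F·x = [4101/869, -2269/869, -2402/869]
step 1: P̄ = F·P·Fᵀ + Q = [662917/869 -156824/869 -96884/869; -156824/869 41887/869 28760/869; -96884/869 28760/869 24714/869]
step 1: y = z − H·x̄ = [-23516/869]
step 1: S = H·P̄·Hᵀ + R = [9089720/869]
step 1: K = P̄·Hᵀ·S⁻¹ = [2436227/9089720; -598639/9089720; -196777/4544860]
step 1: x' = x̄ + K·y = [-5757587/2272430, -1883481/2272430, -1809363/1136215]
step 1: P' = (I − K·H)·P̄ = [104174819/9089720 37899017/9089720 44958831/4544860; 37899017/9089720 25745051/9089720 14858213/4544860; 44958831/4544860 14858213/4544860 20068639/2272430]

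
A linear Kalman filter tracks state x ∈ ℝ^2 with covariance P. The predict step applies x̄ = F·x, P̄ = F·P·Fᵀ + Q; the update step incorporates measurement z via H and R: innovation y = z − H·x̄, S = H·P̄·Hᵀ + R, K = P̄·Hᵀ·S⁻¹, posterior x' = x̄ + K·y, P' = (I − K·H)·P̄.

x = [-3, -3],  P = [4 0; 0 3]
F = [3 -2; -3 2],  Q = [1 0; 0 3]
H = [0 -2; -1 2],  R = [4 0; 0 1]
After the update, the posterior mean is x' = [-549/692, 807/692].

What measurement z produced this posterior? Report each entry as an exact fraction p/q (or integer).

z = [-3, 3]

x̄ = F·x = [-3, 3]
P̄ = F·P·Fᵀ + Q = [49 -48; -48 51]
S = H·P̄·Hᵀ + R = [208 -300; -300 446]
K = P̄·Hᵀ·S⁻¹ = [-171/692 -85/173; -123/692 75/346]
x' − x̄ = [1527/692, -1269/692] = K·y
y = (KᵀK)⁻¹·Kᵀ·(x' − x̄) = [3, -6]
z = y + H·x̄ = [3, -6] + [-6, 9] = [-3, 3]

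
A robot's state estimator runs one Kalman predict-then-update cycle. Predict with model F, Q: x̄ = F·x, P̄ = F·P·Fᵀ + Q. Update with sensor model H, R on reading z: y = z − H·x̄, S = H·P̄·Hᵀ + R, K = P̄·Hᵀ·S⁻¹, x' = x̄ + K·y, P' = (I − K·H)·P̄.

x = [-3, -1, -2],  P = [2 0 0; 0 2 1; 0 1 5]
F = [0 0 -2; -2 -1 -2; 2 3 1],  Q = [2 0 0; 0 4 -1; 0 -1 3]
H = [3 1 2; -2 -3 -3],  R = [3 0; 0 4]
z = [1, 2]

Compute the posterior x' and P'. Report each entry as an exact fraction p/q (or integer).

x̄ = F·x = [4, 11, -11]
P̄ = F·P·Fᵀ + Q = [22 22 -16; 22 38 -32; -16 -32 40]
y = z − H·x̄ = [0, 10]
S = H·P̄·Hᵀ + R = [211 -232; -232 290]
K = P̄·Hᵀ·S⁻¹ = [32/127 -45/3683; -48/127 -1901/3683; 32/127 844/3683]
x' = x̄ + K·y = [14282/3683, 21503/3683, -32073/3683]
P' = (I − K·H)·P̄ = [26268/3683 41116/3683 -58568/3683; 41116/3683 77772/3683 -102648/3683; -58568/3683 -102648/3683 140568/3683]

x' = [14282/3683, 21503/3683, -32073/3683]
P' = [26268/3683 41116/3683 -58568/3683; 41116/3683 77772/3683 -102648/3683; -58568/3683 -102648/3683 140568/3683]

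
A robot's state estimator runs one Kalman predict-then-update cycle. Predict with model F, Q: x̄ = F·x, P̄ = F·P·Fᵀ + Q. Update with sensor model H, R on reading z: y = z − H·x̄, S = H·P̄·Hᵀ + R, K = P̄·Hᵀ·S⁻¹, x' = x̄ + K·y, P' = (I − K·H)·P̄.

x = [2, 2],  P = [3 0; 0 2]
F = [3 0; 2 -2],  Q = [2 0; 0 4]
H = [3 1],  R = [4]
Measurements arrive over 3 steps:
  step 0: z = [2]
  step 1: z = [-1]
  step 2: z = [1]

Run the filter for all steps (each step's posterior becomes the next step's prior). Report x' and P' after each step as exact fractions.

step 0: x' = [702/397, -1248/397], P' = [488/397 -1044/397; -1044/397 3444/397]
step 1: x' = [11493/64541, -77790/64541], P' = [71608/64541 -165324/64541; -165324/64541 602460/64541]
step 2: x' = [-955179/10013365, 13313826/10013365], P' = [11522072/10013365 -27081708/10013365; -27081708/10013365 98328732/10013365]

step 0: x̄ = F·x = [6, 0]
step 0: P̄ = F·P·Fᵀ + Q = [29 18; 18 24]
step 0: y = z − H·x̄ = [-16]
step 0: S = H·P̄·Hᵀ + R = [397]
step 0: K = P̄·Hᵀ·S⁻¹ = [105/397; 78/397]
step 0: x' = x̄ + K·y = [702/397, -1248/397]
step 0: P' = (I − K·H)·P̄ = [488/397 -1044/397; -1044/397 3444/397]
step 1: x̄ = F·x = [2106/397, 3900/397]
step 1: P̄ = F·P·Fᵀ + Q = [5186/397 9192/397; 9192/397 25668/397]
step 1: y = z − H·x̄ = [-10615/397]
step 1: S = H·P̄·Hᵀ + R = [129082/397]
step 1: K = P̄·Hᵀ·S⁻¹ = [12375/64541; 26622/64541]
step 1: x' = x̄ + K·y = [11493/64541, -77790/64541]
step 1: P' = (I − K·H)·P̄ = [71608/64541 -165324/64541; -165324/64541 602460/64541]
step 2: x̄ = F·x = [34479/64541, 178566/64541]
step 2: P̄ = F·P·Fᵀ + Q = [773554/64541 1421592/64541; 1421592/64541 4277028/64541]
step 2: y = z − H·x̄ = [-217462/64541]
step 2: S = H·P̄·Hᵀ + R = [20026730/64541]
step 2: K = P̄·Hᵀ·S⁻¹ = [1871127/10013365; 4270902/10013365]
step 2: x' = x̄ + K·y = [-955179/10013365, 13313826/10013365]
step 2: P' = (I − K·H)·P̄ = [11522072/10013365 -27081708/10013365; -27081708/10013365 98328732/10013365]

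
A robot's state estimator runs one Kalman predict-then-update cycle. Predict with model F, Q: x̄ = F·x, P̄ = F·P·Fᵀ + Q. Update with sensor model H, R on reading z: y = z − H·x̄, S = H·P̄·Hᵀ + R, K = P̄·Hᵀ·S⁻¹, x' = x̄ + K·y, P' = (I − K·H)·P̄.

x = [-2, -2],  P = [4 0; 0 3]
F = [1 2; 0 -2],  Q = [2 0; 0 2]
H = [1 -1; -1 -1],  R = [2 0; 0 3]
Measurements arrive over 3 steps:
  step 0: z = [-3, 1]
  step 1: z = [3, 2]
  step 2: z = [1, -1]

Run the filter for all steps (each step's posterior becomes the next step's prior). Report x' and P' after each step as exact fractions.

step 0: x' = [-681/311, 325/311], P' = [324/311 18/311; 18/311 312/311]
step 1: x' = [2527/5841, -14506/5841], P' = [27608/29205 62/5841; 62/5841 5284/5841]
step 2: x' = [410167/826911, 390050/826911], P' = [2321624/2480733 29662/2480733; 29662/2480733 2235080/2480733]

step 0: x̄ = F·x = [-6, 4]
step 0: P̄ = F·P·Fᵀ + Q = [18 -12; -12 14]
step 0: y = z − H·x̄ = [7, -1]
step 0: S = H·P̄·Hᵀ + R = [58 -4; -4 11]
step 0: K = P̄·Hᵀ·S⁻¹ = [153/311 -114/311; -147/311 -110/311]
step 0: x' = x̄ + K·y = [-681/311, 325/311]
step 0: P' = (I − K·H)·P̄ = [324/311 18/311; 18/311 312/311]
step 1: x̄ = F·x = [-31/311, -650/311]
step 1: P̄ = F·P·Fᵀ + Q = [2266/311 -1284/311; -1284/311 1870/311]
step 1: y = z − H·x̄ = [314/311, -59/311]
step 1: S = H·P̄·Hᵀ + R = [7326/311 -396/311; -396/311 2501/311]
step 1: K = P̄·Hᵀ·S⁻¹ = [13649/29205 -94/295; -2611/5841 -18/59]
step 1: x' = x̄ + K·y = [2527/5841, -14506/5841]
step 1: P' = (I − K·H)·P̄ = [27608/29205 62/5841; 62/5841 5284/5841]
step 2: x̄ = F·x = [-26485/5841, 29012/5841]
step 2: P̄ = F·P·Fᵀ + Q = [192938/29205 -21260/5841; -21260/5841 32818/5841]
step 2: y = z − H·x̄ = [20446/1947, -3314/5841]
step 2: S = H·P̄·Hᵀ + R = [69782/3245 -9616/9735; -9616/9735 232043/29205]
step 2: K = P̄·Hᵀ·S⁻¹ = [1145981/2480733 -261254/826911; -1102709/2480733 -251638/826911]
step 2: x' = x̄ + K·y = [410167/826911, 390050/826911]
step 2: P' = (I − K·H)·P̄ = [2321624/2480733 29662/2480733; 29662/2480733 2235080/2480733]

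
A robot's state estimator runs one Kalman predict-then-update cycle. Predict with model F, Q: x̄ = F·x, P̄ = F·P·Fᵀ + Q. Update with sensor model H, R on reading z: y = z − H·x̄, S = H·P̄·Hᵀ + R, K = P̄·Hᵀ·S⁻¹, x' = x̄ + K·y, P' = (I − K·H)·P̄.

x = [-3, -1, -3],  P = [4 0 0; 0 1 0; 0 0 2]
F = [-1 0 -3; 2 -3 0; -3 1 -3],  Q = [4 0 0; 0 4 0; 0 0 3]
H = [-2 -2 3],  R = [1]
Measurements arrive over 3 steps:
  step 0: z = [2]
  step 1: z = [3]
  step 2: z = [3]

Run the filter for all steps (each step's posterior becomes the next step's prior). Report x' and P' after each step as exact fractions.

step 0: x̄ = F·x = [12, -3, 17]
step 0: P̄ = F·P·Fᵀ + Q = [26 -8 30; -8 29 -27; 30 -27 58]
step 0: y = z − H·x̄ = [-31]
step 0: S = H·P̄·Hᵀ + R = [643]
step 0: K = P̄·Hᵀ·S⁻¹ = [54/643; -123/643; 168/643]
step 0: x' = x̄ + K·y = [6042/643, 1884/643, 5723/643]
step 0: P' = (I − K·H)·P̄ = [13802/643 1498/643 10218/643; 1498/643 3518/643 3303/643; 10218/643 3303/643 9070/643]
step 1: x̄ = F·x = [-23211/643, 6432/643, -33411/643]
step 1: P̄ = F·P·Fᵀ + Q = [159312/643 -54691/643 234245/643; -54691/643 71466/643 -108469/643; 234245/643 -108469/643 366413/643]
step 1: y = z − H·x̄ = [68604/643]
step 1: S = H·P̄·Hᵀ + R = [2274632/643]
step 1: K = P̄·Hᵀ·S⁻¹ = [493493/2274632; -358957/2274632; 847687/2274632]
step 1: x' = x̄ + K·y = [-7364265/568658, -3886257/568658, -6937407/568658]
step 1: P' = (I − K·H)·P̄ = [184822445/2274632 82023123/2274632 178061543/2274632; 82023123/2274632 52424141/2274632 89511857/2274632; 178061543/2274632 89511857/2274632 178664829/2274632]
step 2: x̄ = F·x = [14088243/284329, -3069759/568658, 39018759/568658]
step 2: P̄ = F·P·Fᵀ + Q = [717568423/568658 -193169033/1137316 1974315309/1137316; -193169033/1137316 235928101/2274632 -626715285/2274632; 1974315309/1137316 -626715285/2274632 5506531397/2274632]
step 2: y = z − H·x̄ = [-65136849/568658]
step 2: S = H·P̄·Hᵀ + R = [19032175853/2274632]
step 2: K = P̄·Hᵀ·S⁻¹ = [6878020602/19032175853; -1579325925/19032175853; 9875763525/19032175853]
step 2: x' = x̄ + K·y = [155185097370/19032175853, 78163186281/19032175853, 174684547419/19032175853]
step 2: P' = (I − K·H)·P̄ = [3218272780321/19032175853 1543011018311/19032175853 3176481872622/19032175853; 1543011018311/19032175853 877484678629/19032175853 1613137355985/19032175853; 3176481872622/19032175853 1613137355985/19032175853 3196371406913/19032175853]

step 0: x' = [6042/643, 1884/643, 5723/643], P' = [13802/643 1498/643 10218/643; 1498/643 3518/643 3303/643; 10218/643 3303/643 9070/643]
step 1: x' = [-7364265/568658, -3886257/568658, -6937407/568658], P' = [184822445/2274632 82023123/2274632 178061543/2274632; 82023123/2274632 52424141/2274632 89511857/2274632; 178061543/2274632 89511857/2274632 178664829/2274632]
step 2: x' = [155185097370/19032175853, 78163186281/19032175853, 174684547419/19032175853], P' = [3218272780321/19032175853 1543011018311/19032175853 3176481872622/19032175853; 1543011018311/19032175853 877484678629/19032175853 1613137355985/19032175853; 3176481872622/19032175853 1613137355985/19032175853 3196371406913/19032175853]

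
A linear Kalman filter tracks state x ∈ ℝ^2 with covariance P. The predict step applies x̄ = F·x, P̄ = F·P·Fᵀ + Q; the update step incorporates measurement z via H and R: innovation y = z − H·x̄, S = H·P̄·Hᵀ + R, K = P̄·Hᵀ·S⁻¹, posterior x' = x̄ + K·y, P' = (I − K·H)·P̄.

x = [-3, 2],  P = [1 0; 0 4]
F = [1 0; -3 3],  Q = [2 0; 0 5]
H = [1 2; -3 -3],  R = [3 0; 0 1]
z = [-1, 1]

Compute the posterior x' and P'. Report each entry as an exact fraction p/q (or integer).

x̄ = F·x = [-3, 15]
P̄ = F·P·Fᵀ + Q = [3 -3; -3 50]
y = z − H·x̄ = [-28, 37]
S = H·P̄·Hᵀ + R = [194 -282; -282 424]
K = P̄·Hᵀ·S⁻¹ = [-318/683 -423/1366; 1/2 0]
x' = x̄ + K·y = [-1941/1366, 1]
P' = (I − K·H)·P̄ = [1095/683 -3/2; -3/2 3/2]

x' = [-1941/1366, 1]
P' = [1095/683 -3/2; -3/2 3/2]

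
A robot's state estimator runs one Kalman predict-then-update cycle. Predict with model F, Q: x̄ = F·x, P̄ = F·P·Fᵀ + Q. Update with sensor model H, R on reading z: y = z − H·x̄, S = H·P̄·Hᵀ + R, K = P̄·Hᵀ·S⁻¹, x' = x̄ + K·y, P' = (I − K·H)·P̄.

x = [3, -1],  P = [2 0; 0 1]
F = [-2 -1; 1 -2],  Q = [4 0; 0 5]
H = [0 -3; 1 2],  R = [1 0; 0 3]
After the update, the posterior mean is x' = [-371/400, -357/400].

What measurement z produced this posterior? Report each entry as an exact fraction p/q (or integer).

z = [3, -2]

x̄ = F·x = [-5, 5]
P̄ = F·P·Fᵀ + Q = [13 -2; -2 11]
S = H·P̄·Hᵀ + R = [100 -60; -60 52]
K = P̄·Hᵀ·S⁻¹ = [213/400 63/80; -129/400 1/80]
x' − x̄ = [1629/400, -2357/400] = K·y
y = (KᵀK)⁻¹·Kᵀ·(x' − x̄) = [18, -7]
z = y + H·x̄ = [18, -7] + [-15, 5] = [3, -2]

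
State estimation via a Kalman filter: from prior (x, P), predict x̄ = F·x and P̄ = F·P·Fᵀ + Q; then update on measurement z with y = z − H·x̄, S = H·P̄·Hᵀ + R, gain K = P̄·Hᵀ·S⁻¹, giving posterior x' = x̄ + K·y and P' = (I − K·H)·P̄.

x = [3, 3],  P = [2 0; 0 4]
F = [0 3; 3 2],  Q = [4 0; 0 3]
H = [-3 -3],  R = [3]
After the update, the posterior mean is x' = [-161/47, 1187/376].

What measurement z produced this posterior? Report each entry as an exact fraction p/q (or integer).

z = [1]

x̄ = F·x = [9, 15]
P̄ = F·P·Fᵀ + Q = [40 24; 24 37]
S = H·P̄·Hᵀ + R = [1128]
K = P̄·Hᵀ·S⁻¹ = [-8/47; -61/376]
x' − x̄ = [-584/47, -4453/376] = K·y
y = (KᵀK)⁻¹·Kᵀ·(x' − x̄) = [73]
z = y + H·x̄ = [73] + [-72] = [1]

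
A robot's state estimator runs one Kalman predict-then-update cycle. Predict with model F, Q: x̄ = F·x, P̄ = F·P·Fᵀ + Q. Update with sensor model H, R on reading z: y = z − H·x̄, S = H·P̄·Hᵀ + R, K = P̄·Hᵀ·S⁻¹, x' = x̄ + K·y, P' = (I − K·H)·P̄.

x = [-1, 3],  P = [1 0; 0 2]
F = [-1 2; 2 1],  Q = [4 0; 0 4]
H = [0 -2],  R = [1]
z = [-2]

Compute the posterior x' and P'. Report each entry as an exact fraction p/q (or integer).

x' = [7, 1]
P' = [517/41 2/41; 2/41 10/41]

x̄ = F·x = [7, 1]
P̄ = F·P·Fᵀ + Q = [13 2; 2 10]
y = z − H·x̄ = [0]
S = H·P̄·Hᵀ + R = [41]
K = P̄·Hᵀ·S⁻¹ = [-4/41; -20/41]
x' = x̄ + K·y = [7, 1]
P' = (I − K·H)·P̄ = [517/41 2/41; 2/41 10/41]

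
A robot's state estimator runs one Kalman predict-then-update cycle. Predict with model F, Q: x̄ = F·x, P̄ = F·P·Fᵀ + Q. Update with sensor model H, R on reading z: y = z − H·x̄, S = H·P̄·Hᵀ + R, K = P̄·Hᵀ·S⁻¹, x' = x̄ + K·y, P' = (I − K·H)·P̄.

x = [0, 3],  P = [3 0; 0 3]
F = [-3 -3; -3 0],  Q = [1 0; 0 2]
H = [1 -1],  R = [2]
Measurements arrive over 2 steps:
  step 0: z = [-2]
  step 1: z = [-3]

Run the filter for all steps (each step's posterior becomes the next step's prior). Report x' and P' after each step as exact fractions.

step 0: x' = [-23/8, -7/16], P' = [61/2 115/4; 115/4 231/8]
step 1: x' = [6261/4238, 1449/326], P' = [70961/2119 4819/163; 4819/163 4503/163]

step 0: x̄ = F·x = [-9, 0]
step 0: P̄ = F·P·Fᵀ + Q = [55 27; 27 29]
step 0: y = z − H·x̄ = [7]
step 0: S = H·P̄·Hᵀ + R = [32]
step 0: K = P̄·Hᵀ·S⁻¹ = [7/8; -1/16]
step 0: x' = x̄ + K·y = [-23/8, -7/16]
step 0: P' = (I − K·H)·P̄ = [61/2 115/4; 115/4 231/8]
step 1: x̄ = F·x = [159/16, 69/8]
step 1: P̄ = F·P·Fᵀ + Q = [8423/8 2133/4; 2133/4 553/2]
step 1: y = z − H·x̄ = [-69/16]
step 1: S = H·P̄·Hᵀ + R = [2119/8]
step 1: K = P̄·Hᵀ·S⁻¹ = [4157/2119; 158/163]
step 1: x' = x̄ + K·y = [6261/4238, 1449/326]
step 1: P' = (I − K·H)·P̄ = [70961/2119 4819/163; 4819/163 4503/163]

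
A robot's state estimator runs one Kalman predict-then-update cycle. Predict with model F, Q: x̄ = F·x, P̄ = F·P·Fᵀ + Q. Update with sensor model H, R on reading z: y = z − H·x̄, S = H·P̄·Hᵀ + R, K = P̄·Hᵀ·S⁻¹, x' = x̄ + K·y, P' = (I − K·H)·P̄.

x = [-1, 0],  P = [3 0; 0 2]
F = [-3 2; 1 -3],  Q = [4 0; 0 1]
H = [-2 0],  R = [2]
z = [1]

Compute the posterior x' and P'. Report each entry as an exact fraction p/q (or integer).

x̄ = F·x = [3, -1]
P̄ = F·P·Fᵀ + Q = [39 -21; -21 22]
y = z − H·x̄ = [7]
S = H·P̄·Hᵀ + R = [158]
K = P̄·Hᵀ·S⁻¹ = [-39/79; 21/79]
x' = x̄ + K·y = [-36/79, 68/79]
P' = (I − K·H)·P̄ = [39/79 -21/79; -21/79 856/79]

x' = [-36/79, 68/79]
P' = [39/79 -21/79; -21/79 856/79]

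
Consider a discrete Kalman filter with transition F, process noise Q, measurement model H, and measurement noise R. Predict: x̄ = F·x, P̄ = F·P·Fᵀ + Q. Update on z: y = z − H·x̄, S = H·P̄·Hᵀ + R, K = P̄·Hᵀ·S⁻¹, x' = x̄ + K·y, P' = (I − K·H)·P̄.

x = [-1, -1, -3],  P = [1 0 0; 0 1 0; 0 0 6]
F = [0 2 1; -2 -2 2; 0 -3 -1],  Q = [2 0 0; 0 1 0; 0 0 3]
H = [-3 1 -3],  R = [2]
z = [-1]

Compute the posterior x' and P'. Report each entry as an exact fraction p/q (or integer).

x̄ = F·x = [-5, -2, 6]
P̄ = F·P·Fᵀ + Q = [12 8 -12; 8 33 -6; -12 -6 18]
y = z − H·x̄ = [4]
S = H·P̄·Hᵀ + R = [77]
K = P̄·Hᵀ·S⁻¹ = [8/77; 27/77; -24/77]
x' = x̄ + K·y = [-353/77, -46/77, 366/77]
P' = (I − K·H)·P̄ = [860/77 400/77 -732/77; 400/77 1812/77 186/77; -732/77 186/77 810/77]

x' = [-353/77, -46/77, 366/77]
P' = [860/77 400/77 -732/77; 400/77 1812/77 186/77; -732/77 186/77 810/77]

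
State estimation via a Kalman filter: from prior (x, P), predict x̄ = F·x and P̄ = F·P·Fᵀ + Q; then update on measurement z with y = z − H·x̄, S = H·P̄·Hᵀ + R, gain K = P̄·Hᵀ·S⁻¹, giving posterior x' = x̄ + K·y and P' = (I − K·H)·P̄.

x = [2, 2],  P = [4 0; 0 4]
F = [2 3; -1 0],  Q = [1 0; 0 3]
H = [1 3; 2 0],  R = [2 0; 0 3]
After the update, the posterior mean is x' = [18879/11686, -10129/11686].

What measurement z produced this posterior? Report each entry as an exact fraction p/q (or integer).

x̄ = F·x = [10, -2]
P̄ = F·P·Fᵀ + Q = [53 -8; -8 7]
S = H·P̄·Hᵀ + R = [70 58; 58 215]
K = P̄·Hᵀ·S⁻¹ = [87/11686 2869/5843; 3723/11686 -937/5843]
x' − x̄ = [-97981/11686, 13243/11686] = K·y
y = (KᵀK)⁻¹·Kᵀ·(x' − x̄) = [-5, -17]
z = y + H·x̄ = [-5, -17] + [4, 20] = [-1, 3]

z = [-1, 3]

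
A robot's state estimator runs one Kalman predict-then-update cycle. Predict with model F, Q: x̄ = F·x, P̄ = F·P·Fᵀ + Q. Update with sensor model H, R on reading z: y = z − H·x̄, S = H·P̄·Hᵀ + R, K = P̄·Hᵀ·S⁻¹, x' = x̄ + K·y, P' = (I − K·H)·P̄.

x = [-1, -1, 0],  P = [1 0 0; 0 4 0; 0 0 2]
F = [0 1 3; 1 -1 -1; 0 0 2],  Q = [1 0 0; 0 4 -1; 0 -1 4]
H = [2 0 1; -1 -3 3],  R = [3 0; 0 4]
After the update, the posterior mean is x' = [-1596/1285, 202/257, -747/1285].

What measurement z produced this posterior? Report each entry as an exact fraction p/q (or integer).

x̄ = F·x = [-1, 0, 0]
P̄ = F·P·Fᵀ + Q = [23 -10 12; -10 11 -5; 12 -5 12]
S = H·P̄·Hᵀ + R = [155 125; 125 192]
K = P̄·Hᵀ·S⁻¹ = [5761/14135 -117/2827; -10/2827 -553/2827; 2037/14135 309/2827]
x' − x̄ = [-311/1285, 202/257, -747/1285] = K·y
y = (KᵀK)⁻¹·Kᵀ·(x' − x̄) = [-1, -4]
z = y + H·x̄ = [-1, -4] + [-2, 1] = [-3, -3]

z = [-3, -3]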